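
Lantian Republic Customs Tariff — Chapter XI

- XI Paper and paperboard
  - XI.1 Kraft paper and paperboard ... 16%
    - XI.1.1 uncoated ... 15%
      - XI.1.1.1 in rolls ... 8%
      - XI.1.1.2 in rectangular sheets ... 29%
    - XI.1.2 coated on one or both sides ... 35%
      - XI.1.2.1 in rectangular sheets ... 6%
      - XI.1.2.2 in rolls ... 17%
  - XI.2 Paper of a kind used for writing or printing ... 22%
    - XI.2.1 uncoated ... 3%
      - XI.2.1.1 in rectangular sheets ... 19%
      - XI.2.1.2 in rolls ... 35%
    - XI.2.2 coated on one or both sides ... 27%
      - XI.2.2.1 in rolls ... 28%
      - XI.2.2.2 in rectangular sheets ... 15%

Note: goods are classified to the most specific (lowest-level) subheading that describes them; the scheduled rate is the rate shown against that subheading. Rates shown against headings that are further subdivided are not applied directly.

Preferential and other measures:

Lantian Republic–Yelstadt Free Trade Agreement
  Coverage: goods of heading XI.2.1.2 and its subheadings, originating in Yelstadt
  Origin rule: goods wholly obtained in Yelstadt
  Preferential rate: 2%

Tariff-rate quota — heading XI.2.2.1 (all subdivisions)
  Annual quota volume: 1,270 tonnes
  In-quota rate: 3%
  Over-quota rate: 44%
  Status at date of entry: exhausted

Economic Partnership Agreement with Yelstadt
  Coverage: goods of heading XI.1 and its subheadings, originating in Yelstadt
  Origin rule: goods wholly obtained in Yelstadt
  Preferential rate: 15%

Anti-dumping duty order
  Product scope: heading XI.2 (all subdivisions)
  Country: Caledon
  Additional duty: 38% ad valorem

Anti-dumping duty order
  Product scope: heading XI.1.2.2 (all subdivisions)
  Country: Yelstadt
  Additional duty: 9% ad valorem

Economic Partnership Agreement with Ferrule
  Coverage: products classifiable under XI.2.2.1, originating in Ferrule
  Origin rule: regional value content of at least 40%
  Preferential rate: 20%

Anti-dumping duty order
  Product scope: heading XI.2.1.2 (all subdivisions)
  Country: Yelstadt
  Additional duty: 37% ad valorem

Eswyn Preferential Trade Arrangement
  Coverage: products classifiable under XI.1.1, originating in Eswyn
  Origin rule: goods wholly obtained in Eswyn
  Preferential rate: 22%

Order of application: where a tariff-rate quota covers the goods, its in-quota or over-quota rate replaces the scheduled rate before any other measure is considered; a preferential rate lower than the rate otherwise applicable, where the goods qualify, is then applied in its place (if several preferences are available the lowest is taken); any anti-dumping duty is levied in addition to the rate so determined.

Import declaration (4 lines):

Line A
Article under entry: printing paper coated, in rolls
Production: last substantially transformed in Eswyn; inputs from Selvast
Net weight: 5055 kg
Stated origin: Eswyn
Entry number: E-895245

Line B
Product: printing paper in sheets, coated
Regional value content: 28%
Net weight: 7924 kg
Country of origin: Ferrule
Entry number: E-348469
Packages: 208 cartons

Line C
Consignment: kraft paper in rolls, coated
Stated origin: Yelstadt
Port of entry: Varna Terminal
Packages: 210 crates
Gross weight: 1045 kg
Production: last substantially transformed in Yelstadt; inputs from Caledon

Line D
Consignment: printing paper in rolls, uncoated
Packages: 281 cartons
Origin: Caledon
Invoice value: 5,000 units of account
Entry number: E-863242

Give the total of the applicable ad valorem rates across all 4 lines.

Line A: printing paper → XI.2; coated → XI.2.2; in rolls → XI.2.2.1. Scheduled 28%. quota on XI.2.2.1 exhausted → over-quota 44%; Eswyn agreement on XI.1.1: XI.2.2.1 not covered. → 44%.
Line B: printing paper → XI.2; coated → XI.2.2; in sheets → XI.2.2.2. Scheduled 15%. Ferrule agreement on XI.2.2.1: XI.2.2.2 not covered. → 15%.
Line C: kraft paper → XI.1; coated → XI.1.2; in rolls → XI.1.2.2. Scheduled 17%. Yelstadt agreement on XI.2.1.2: XI.1.2.2 not covered; Yelstadt agreement on XI.1: not wholly obtained; anti-dumping (Yelstadt, XI.1.2.2): +9%; total 17% + 9% = 26%. → 26%.
Line D: printing paper → XI.2; uncoated → XI.2.1; in rolls → XI.2.1.2. Scheduled 35%. anti-dumping (Caledon, XI.2): +38%; total 35% + 38% = 73%. → 73%.
Sum: 44% + 15% + 26% + 73% = 158%.

158%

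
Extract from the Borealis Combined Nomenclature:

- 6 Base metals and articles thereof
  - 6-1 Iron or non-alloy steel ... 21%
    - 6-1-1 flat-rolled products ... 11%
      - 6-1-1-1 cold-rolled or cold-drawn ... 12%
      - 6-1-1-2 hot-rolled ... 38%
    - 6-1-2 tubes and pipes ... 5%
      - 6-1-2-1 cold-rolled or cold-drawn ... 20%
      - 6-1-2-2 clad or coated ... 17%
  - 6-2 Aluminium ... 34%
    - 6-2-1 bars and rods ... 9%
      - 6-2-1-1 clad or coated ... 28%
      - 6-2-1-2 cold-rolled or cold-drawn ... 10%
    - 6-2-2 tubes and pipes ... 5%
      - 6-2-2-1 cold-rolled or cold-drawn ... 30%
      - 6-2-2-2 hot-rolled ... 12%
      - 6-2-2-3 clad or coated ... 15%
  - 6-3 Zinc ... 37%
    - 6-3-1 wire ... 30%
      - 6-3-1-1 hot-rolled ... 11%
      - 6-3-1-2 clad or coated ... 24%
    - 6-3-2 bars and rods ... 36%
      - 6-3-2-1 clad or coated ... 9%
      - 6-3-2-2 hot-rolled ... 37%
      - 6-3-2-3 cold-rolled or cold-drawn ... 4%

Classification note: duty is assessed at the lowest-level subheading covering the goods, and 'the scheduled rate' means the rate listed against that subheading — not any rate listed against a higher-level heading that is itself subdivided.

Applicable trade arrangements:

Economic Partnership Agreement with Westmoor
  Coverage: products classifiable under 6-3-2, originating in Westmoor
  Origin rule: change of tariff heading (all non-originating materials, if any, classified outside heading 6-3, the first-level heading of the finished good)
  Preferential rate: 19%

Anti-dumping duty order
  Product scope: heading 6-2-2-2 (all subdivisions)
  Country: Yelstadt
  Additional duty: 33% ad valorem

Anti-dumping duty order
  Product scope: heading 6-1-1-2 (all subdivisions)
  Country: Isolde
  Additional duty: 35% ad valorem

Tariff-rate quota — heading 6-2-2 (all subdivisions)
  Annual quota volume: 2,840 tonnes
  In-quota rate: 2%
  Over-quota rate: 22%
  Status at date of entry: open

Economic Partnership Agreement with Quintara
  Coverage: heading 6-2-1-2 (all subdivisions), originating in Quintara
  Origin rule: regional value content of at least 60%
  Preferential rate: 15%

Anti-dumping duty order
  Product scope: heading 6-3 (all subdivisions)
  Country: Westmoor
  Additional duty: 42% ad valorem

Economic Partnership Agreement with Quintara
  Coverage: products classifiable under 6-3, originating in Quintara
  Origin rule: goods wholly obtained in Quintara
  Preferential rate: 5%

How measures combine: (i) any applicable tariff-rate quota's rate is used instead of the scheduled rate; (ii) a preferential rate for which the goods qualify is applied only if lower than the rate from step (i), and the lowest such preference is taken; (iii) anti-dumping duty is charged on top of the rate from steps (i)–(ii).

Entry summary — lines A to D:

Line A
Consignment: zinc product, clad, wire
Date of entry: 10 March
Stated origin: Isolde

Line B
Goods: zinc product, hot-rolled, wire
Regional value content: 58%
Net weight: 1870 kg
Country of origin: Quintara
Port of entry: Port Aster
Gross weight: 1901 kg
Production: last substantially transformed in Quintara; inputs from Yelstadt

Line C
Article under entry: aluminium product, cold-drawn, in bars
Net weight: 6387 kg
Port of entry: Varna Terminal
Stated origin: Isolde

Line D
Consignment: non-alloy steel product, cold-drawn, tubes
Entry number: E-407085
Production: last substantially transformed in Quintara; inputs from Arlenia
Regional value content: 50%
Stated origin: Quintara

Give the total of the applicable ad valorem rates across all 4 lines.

65%

Line A: zinc → 6-3; wire → 6-3-1; clad → 6-3-1-2. Scheduled 24%. No special measure applies. → 24%.
Line B: zinc → 6-3; wire → 6-3-1; hot-rolled → 6-3-1-1. Scheduled 11%. Quintara agreement on 6-2-1-2: 6-3-1-1 not covered; Quintara agreement on 6-3: not wholly obtained. → 11%.
Line C: aluminium → 6-2; in bars → 6-2-1; cold-drawn → 6-2-1-2. Scheduled 10%. No special measure applies. → 10%.
Line D: non-alloy steel → 6-1; tubes → 6-1-2; cold-drawn → 6-1-2-1. Scheduled 20%. Quintara agreement on 6-2-1-2: 6-1-2-1 not covered; Quintara agreement on 6-3: 6-1-2-1 not covered. → 20%.
Sum: 24% + 11% + 10% + 20% = 65%.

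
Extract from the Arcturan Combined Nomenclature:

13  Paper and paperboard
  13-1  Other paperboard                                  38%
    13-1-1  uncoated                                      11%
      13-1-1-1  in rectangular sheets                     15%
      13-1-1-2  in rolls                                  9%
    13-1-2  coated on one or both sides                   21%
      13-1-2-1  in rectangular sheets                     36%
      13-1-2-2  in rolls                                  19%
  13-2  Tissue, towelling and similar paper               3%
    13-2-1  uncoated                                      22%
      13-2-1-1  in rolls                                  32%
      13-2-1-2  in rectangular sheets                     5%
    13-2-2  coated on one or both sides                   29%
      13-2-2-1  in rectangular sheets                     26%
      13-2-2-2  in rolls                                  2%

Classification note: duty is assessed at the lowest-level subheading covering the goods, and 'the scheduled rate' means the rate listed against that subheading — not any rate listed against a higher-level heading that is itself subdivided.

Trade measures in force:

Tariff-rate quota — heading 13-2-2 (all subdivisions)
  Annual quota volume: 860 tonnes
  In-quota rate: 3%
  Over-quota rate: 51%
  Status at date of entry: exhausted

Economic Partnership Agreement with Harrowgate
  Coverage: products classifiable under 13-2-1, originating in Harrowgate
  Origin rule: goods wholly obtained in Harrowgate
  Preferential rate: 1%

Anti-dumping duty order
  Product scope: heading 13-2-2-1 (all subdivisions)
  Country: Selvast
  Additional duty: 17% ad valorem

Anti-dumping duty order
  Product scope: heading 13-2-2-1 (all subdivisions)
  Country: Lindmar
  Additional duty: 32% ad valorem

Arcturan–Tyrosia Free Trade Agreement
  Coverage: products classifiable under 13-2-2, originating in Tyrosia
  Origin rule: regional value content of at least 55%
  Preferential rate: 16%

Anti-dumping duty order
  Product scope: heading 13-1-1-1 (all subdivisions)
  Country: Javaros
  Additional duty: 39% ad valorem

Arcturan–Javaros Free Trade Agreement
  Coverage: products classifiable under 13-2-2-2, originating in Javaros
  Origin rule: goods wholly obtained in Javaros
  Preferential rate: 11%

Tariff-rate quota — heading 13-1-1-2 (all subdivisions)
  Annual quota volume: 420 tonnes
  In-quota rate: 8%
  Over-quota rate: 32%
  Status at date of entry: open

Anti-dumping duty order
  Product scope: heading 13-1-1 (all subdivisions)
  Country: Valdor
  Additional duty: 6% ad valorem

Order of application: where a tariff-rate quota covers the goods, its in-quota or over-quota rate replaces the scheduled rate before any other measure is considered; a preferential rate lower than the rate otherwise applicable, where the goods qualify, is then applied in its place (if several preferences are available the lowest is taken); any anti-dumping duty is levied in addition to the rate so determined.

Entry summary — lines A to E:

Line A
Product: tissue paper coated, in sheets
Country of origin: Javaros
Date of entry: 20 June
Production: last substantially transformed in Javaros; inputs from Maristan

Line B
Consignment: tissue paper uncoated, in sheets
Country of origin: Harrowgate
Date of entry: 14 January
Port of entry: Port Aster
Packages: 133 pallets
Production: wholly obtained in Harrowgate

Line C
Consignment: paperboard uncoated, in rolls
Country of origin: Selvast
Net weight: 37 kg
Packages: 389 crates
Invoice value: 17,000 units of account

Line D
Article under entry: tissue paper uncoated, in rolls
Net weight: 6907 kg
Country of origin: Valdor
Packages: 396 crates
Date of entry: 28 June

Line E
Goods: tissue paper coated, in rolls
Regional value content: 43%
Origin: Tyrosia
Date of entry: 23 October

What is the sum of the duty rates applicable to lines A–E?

Line A: tissue paper → 13-2; coated → 13-2-2; in sheets → 13-2-2-1. Scheduled 26%. quota on 13-2-2 exhausted → over-quota 51%; Javaros agreement on 13-2-2-2: 13-2-2-1 not covered. → 51%.
Line B: tissue paper → 13-2; uncoated → 13-2-1; in sheets → 13-2-1-2. Scheduled 5%. Harrowgate agreement on 13-2-1: wholly obtained → 1% available; preferential 1%. → 1%.
Line C: paperboard → 13-1; uncoated → 13-1-1; in rolls → 13-1-1-2. Scheduled 9%. quota on 13-1-1-2 open → in-quota 8%. → 8%.
Line D: tissue paper → 13-2; uncoated → 13-2-1; in rolls → 13-2-1-1. Scheduled 32%. No special measure applies. → 32%.
Line E: tissue paper → 13-2; coated → 13-2-2; in rolls → 13-2-2-2. Scheduled 2%. quota on 13-2-2 exhausted → over-quota 51%; Tyrosia agreement on 13-2-2: RVC < 55%. → 51%.
Sum: 51% + 1% + 8% + 32% + 51% = 143%.

143%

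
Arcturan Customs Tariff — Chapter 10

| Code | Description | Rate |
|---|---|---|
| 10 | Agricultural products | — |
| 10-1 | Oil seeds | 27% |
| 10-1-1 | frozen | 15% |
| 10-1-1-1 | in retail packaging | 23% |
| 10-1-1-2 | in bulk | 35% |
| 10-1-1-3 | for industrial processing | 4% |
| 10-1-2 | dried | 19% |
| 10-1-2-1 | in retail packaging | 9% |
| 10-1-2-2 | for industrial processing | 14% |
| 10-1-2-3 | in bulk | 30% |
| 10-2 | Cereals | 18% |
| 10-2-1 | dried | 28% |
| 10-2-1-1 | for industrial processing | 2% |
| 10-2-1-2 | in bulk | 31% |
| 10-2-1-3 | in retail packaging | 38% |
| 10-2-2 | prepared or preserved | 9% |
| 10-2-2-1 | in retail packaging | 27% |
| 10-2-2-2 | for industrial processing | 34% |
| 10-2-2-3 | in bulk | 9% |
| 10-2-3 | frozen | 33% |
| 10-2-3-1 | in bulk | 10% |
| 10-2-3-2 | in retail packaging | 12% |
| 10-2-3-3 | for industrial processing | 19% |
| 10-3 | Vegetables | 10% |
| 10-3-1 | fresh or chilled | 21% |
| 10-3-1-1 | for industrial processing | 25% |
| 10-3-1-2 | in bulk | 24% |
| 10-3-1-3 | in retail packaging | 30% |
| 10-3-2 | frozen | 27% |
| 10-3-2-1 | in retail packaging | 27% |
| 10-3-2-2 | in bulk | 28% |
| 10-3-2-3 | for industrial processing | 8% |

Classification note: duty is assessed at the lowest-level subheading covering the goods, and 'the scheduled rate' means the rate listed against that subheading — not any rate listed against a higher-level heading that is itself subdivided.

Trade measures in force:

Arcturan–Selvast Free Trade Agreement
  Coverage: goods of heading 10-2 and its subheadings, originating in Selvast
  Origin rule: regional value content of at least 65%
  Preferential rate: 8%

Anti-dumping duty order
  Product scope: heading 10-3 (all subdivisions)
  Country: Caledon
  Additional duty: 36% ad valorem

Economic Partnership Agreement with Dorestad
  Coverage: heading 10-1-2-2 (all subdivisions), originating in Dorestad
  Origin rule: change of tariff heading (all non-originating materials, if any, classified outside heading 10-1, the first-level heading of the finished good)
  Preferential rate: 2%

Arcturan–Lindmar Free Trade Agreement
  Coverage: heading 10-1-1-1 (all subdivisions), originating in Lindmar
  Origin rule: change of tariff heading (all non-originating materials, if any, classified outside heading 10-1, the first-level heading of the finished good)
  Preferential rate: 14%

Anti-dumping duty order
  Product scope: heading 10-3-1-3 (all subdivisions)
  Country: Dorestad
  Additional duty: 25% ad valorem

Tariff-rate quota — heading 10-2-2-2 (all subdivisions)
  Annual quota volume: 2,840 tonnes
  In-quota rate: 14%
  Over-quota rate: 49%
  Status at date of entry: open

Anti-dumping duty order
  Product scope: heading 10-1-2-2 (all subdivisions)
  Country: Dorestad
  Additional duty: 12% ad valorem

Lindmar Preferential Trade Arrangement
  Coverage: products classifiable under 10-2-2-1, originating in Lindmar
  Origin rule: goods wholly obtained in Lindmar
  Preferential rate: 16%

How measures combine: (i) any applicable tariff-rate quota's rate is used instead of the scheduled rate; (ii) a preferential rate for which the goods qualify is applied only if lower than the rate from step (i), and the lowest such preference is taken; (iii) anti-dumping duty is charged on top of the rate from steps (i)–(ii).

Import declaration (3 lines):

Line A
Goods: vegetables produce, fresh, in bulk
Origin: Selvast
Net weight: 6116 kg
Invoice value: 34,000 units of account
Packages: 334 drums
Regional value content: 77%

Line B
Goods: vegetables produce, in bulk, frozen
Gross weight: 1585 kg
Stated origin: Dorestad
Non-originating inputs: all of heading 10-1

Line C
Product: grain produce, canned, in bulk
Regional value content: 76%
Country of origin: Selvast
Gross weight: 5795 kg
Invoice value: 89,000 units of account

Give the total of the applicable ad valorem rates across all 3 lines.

60%

Line A: vegetables → 10-3; fresh → 10-3-1; in bulk → 10-3-1-2. Scheduled 24%. Selvast agreement on 10-2: 10-3-1-2 not covered. → 24%.
Line B: vegetables → 10-3; frozen → 10-3-2; in bulk → 10-3-2-2. Scheduled 28%. Dorestad agreement on 10-1-2-2: 10-3-2-2 not covered. → 28%.
Line C: grain → 10-2; canned → 10-2-2; in bulk → 10-2-2-3. Scheduled 9%. Selvast agreement on 10-2: RVC ≥ 65% → 8% available; preferential 8%. → 8%.
Sum: 24% + 28% + 8% = 60%.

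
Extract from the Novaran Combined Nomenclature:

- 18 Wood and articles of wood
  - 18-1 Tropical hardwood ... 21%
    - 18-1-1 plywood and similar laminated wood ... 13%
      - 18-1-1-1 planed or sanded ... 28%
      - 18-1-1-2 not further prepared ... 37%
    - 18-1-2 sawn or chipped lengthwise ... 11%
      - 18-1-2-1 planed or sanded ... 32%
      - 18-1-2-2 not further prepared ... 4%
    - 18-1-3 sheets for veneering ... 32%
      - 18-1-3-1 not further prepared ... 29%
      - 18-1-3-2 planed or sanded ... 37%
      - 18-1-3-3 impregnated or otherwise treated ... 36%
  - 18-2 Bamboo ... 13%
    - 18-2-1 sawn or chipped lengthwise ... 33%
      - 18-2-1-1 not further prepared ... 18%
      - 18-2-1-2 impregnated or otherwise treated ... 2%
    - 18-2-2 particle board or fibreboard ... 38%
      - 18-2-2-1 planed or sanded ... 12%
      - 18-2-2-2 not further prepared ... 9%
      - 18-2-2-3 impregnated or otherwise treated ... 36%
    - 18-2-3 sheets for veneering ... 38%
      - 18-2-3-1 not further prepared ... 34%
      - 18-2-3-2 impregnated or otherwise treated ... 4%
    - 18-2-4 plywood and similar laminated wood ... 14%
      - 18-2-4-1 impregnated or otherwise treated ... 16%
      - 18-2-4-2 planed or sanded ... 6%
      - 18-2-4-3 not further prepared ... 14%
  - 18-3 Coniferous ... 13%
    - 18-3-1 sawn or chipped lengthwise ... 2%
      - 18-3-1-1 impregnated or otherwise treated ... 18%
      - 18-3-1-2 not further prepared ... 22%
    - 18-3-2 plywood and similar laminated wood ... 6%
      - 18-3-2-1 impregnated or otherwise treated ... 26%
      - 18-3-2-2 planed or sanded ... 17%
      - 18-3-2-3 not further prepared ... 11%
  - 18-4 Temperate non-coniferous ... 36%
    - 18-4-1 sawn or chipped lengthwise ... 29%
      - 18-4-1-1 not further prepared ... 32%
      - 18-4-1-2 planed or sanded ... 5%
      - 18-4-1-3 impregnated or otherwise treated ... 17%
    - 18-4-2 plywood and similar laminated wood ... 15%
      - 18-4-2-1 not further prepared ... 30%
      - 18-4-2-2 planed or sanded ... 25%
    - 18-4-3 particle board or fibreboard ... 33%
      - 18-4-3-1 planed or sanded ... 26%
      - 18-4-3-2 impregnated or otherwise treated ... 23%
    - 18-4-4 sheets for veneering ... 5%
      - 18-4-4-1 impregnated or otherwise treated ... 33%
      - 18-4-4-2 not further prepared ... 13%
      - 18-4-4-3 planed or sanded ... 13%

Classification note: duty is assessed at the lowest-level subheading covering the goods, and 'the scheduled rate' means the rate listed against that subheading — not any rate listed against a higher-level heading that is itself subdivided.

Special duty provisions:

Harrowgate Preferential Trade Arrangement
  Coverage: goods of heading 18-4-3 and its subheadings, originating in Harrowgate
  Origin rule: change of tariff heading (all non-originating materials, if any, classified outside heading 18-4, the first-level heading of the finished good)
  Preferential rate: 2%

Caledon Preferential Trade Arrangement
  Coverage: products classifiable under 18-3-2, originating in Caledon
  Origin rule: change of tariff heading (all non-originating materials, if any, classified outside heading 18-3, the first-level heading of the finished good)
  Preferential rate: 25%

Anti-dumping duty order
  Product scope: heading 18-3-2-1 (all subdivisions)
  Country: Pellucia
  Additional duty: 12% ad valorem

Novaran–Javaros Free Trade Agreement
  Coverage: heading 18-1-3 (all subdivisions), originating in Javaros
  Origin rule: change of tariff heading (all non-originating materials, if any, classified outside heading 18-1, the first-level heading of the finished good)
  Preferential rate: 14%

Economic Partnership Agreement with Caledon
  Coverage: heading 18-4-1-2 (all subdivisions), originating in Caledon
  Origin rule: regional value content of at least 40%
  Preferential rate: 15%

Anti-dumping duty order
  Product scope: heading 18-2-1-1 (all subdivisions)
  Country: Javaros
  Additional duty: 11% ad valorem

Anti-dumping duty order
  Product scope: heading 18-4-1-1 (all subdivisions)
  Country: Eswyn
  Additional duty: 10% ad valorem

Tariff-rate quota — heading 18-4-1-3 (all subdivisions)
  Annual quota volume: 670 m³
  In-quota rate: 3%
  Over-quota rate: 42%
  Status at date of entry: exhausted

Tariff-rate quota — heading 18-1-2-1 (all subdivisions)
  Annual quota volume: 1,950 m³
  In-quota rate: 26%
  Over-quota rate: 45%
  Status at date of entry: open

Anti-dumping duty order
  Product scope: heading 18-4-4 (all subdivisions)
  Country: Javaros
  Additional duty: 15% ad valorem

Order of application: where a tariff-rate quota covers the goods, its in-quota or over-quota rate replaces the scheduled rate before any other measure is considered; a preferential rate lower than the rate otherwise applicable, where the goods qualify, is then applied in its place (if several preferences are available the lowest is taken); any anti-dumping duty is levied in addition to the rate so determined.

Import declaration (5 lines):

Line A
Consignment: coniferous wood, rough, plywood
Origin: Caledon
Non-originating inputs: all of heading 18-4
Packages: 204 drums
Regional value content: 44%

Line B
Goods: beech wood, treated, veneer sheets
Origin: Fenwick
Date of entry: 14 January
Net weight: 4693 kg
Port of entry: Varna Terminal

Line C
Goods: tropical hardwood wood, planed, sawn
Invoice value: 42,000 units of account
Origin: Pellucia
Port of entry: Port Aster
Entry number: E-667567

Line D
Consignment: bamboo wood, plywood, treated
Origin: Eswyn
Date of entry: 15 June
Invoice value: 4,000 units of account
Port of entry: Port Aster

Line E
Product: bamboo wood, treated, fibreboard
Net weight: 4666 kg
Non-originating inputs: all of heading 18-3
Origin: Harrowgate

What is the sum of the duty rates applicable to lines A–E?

122%

Line A: coniferous → 18-3; plywood → 18-3-2; rough → 18-3-2-3. Scheduled 11%. Caledon agreement on 18-3-2: CTH met → 25% available; Caledon agreement on 18-4-1-2: 18-3-2-3 not covered; preference 25% not lower than 11% → no reduction. → 11%.
Line B: beech → 18-4; veneer sheets → 18-4-4; treated → 18-4-4-1. Scheduled 33%. No special measure applies. → 33%.
Line C: tropical hardwood → 18-1; sawn → 18-1-2; planed → 18-1-2-1. Scheduled 32%. quota on 18-1-2-1 open → in-quota 26%. → 26%.
Line D: bamboo → 18-2; plywood → 18-2-4; treated → 18-2-4-1. Scheduled 16%. No special measure applies. → 16%.
Line E: bamboo → 18-2; fibreboard → 18-2-2; treated → 18-2-2-3. Scheduled 36%. Harrowgate agreement on 18-4-3: 18-2-2-3 not covered. → 36%.
Sum: 11% + 33% + 26% + 16% + 36% = 122%.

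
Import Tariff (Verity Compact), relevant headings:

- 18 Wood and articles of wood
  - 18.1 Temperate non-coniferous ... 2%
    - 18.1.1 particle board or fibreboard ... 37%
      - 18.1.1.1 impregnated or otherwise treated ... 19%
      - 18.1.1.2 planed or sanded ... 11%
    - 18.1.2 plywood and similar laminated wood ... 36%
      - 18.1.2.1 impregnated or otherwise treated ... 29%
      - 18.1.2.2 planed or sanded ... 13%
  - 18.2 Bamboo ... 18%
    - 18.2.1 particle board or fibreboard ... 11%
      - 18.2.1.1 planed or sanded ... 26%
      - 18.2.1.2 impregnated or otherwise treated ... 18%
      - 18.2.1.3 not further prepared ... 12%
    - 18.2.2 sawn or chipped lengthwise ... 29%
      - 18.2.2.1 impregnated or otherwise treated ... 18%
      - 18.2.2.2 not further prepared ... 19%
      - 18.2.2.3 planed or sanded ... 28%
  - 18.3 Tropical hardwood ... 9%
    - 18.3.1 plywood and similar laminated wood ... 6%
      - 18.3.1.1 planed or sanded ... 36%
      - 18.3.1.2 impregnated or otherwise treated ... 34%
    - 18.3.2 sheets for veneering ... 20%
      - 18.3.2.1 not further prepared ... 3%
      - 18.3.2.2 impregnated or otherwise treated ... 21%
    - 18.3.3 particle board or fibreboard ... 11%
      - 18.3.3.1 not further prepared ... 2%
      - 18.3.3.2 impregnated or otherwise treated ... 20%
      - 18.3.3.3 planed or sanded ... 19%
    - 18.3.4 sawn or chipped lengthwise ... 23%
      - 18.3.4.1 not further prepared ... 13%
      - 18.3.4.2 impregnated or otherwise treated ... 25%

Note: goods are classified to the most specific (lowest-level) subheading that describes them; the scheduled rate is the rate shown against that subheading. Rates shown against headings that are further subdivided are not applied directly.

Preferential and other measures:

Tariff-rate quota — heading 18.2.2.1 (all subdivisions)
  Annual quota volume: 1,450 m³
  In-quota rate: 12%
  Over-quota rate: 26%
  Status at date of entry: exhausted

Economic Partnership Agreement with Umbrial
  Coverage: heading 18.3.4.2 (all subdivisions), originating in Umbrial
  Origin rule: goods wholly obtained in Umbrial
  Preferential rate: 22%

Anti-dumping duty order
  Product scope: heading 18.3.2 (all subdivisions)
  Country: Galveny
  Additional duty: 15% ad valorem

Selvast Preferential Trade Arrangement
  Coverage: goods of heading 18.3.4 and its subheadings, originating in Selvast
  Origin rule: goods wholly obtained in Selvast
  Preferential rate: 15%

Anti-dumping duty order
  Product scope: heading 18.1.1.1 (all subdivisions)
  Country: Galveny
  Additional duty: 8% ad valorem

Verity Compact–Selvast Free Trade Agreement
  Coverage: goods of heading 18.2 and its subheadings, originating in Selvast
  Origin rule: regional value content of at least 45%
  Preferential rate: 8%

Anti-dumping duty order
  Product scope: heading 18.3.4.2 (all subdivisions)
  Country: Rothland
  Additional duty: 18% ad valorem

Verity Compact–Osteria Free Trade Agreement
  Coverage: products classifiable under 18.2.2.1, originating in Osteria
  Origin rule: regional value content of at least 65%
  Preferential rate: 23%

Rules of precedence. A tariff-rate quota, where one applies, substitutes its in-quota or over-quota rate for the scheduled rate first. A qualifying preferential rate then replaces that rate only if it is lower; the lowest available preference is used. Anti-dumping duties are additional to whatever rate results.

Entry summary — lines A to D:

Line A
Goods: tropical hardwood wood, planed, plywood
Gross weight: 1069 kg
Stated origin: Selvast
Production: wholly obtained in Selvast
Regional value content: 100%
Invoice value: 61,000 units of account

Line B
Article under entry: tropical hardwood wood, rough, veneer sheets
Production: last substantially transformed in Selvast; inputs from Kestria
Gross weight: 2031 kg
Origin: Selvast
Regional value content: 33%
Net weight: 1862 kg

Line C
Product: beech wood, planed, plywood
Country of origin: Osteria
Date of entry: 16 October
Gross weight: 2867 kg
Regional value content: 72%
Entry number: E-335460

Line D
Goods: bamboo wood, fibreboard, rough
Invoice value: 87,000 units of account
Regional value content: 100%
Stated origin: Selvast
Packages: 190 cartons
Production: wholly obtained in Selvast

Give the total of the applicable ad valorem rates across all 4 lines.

Line A: tropical hardwood → 18.3; plywood → 18.3.1; planed → 18.3.1.1. Scheduled 36%. Selvast agreement on 18.3.4: 18.3.1.1 not covered; Selvast agreement on 18.2: 18.3.1.1 not covered. → 36%.
Line B: tropical hardwood → 18.3; veneer sheets → 18.3.2; rough → 18.3.2.1. Scheduled 3%. Selvast agreement on 18.3.4: 18.3.2.1 not covered; Selvast agreement on 18.2: 18.3.2.1 not covered. → 3%.
Line C: beech → 18.1; plywood → 18.1.2; planed → 18.1.2.2. Scheduled 13%. Osteria agreement on 18.2.2.1: 18.1.2.2 not covered. → 13%.
Line D: bamboo → 18.2; fibreboard → 18.2.1; rough → 18.2.1.3. Scheduled 12%. Selvast agreement on 18.3.4: 18.2.1.3 not covered; Selvast agreement on 18.2: RVC ≥ 45% → 8% available; preferential 8%. → 8%.
Sum: 36% + 3% + 13% + 8% = 60%.

60%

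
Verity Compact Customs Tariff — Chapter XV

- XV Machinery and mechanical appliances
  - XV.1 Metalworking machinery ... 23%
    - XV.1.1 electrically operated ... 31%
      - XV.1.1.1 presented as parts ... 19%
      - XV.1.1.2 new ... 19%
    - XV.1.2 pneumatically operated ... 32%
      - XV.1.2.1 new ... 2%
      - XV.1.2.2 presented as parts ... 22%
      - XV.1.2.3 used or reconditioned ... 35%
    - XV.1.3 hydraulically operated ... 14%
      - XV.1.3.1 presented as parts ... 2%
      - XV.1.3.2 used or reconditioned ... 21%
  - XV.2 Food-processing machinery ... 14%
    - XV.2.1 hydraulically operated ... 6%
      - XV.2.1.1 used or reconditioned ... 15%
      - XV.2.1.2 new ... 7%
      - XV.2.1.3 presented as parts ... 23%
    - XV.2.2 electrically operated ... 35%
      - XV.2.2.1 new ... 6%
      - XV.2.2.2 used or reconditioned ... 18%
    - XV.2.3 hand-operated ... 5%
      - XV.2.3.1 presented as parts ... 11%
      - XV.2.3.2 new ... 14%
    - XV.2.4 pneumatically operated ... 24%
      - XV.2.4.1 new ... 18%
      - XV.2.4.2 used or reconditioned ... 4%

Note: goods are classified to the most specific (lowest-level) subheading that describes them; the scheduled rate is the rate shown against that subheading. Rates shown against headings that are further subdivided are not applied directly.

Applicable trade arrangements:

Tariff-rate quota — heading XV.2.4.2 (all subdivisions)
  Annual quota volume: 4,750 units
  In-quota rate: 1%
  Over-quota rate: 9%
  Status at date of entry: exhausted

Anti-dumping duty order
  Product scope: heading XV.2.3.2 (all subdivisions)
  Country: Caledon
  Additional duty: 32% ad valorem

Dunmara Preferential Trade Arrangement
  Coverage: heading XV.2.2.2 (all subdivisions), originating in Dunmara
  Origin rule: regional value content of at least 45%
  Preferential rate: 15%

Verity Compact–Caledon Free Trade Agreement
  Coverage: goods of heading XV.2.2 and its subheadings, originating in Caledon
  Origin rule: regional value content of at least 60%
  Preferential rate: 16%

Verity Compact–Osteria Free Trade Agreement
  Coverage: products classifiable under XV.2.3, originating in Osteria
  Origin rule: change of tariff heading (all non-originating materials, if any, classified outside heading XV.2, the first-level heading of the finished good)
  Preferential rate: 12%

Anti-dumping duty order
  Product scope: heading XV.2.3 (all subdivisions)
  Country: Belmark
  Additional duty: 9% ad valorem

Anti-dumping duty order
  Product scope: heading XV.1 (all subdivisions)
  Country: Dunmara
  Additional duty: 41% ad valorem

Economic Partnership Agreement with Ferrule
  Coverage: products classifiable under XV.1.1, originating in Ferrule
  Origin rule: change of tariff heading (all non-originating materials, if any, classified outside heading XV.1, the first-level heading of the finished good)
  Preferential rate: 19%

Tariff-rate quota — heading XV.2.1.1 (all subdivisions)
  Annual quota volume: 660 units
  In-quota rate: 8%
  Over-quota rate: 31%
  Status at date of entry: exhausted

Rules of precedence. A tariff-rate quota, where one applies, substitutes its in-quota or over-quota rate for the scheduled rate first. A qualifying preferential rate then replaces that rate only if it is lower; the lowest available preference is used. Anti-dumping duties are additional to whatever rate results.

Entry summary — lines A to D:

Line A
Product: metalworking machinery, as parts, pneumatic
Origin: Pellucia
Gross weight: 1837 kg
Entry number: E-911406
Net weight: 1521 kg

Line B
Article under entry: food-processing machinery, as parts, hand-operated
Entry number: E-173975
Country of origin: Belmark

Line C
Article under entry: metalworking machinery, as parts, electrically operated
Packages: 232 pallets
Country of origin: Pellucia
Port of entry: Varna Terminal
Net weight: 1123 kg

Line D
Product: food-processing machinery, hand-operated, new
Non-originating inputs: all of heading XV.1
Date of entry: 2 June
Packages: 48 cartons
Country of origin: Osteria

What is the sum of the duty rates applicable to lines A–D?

Line A: metalworking → XV.1; pneumatic → XV.1.2; as parts → XV.1.2.2. Scheduled 22%. No special measure applies. → 22%.
Line B: food-processing → XV.2; hand-operated → XV.2.3; as parts → XV.2.3.1. Scheduled 11%. anti-dumping (Belmark, XV.2.3): +9%; total 11% + 9% = 20%. → 20%.
Line C: metalworking → XV.1; electrically operated → XV.1.1; as parts → XV.1.1.1. Scheduled 19%. No special measure applies. → 19%.
Line D: food-processing → XV.2; hand-operated → XV.2.3; new → XV.2.3.2. Scheduled 14%. Osteria agreement on XV.2.3: CTH met → 12% available; preferential 12%. → 12%.
Sum: 22% + 20% + 19% + 12% = 73%.

73%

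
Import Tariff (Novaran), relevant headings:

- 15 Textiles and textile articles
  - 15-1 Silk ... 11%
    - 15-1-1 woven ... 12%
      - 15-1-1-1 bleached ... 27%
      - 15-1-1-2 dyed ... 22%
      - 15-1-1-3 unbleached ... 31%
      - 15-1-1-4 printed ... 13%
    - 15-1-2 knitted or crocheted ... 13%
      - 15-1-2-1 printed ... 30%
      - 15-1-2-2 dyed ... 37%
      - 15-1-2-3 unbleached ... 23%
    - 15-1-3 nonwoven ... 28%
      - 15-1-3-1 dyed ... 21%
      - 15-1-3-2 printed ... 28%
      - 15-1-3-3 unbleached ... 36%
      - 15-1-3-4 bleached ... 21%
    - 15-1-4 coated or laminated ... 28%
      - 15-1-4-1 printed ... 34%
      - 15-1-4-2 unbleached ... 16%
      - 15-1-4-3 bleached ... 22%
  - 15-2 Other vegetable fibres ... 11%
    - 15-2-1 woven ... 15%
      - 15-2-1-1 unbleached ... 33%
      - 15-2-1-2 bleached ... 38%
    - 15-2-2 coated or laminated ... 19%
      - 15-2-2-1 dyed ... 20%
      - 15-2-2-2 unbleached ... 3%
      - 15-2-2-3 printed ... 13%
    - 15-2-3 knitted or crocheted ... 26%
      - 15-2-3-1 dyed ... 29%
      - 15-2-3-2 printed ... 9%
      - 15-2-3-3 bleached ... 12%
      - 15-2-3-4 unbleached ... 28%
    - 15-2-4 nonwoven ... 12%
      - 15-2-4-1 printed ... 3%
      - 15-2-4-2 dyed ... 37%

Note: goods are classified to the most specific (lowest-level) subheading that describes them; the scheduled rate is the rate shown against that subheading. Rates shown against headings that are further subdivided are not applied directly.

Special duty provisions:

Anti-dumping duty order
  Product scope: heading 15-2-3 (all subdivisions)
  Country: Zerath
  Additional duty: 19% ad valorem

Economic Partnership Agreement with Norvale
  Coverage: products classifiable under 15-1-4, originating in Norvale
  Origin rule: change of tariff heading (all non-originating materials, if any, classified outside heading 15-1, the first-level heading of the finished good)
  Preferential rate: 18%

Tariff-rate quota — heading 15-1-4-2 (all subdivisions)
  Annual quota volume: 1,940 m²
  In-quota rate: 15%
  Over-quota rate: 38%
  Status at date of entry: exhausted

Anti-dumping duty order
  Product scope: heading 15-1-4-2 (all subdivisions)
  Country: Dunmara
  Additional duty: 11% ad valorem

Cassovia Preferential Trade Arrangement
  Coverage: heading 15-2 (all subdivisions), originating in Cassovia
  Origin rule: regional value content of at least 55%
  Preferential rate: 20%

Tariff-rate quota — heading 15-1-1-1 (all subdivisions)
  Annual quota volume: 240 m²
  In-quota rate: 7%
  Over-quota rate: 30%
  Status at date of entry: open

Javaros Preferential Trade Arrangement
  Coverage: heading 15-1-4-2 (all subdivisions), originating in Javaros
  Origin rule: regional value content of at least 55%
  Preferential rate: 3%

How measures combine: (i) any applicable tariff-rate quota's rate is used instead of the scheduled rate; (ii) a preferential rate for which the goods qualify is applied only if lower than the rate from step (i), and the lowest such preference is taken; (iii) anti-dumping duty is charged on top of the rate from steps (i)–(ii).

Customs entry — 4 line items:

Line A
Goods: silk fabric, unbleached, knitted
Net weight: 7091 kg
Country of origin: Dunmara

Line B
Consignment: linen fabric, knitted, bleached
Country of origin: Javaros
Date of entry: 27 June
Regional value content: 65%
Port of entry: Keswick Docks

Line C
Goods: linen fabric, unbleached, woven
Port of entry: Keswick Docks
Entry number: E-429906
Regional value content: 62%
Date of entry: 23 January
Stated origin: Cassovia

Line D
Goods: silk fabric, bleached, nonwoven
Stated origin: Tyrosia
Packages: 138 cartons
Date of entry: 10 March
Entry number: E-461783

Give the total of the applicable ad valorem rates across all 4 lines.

76%

Line A: silk → 15-1; knitted → 15-1-2; unbleached → 15-1-2-3. Scheduled 23%. No special measure applies. → 23%.
Line B: linen → 15-2; knitted → 15-2-3; bleached → 15-2-3-3. Scheduled 12%. Javaros agreement on 15-1-4-2: 15-2-3-3 not covered. → 12%.
Line C: linen → 15-2; woven → 15-2-1; unbleached → 15-2-1-1. Scheduled 33%. Cassovia agreement on 15-2: RVC ≥ 55% → 20% available; preferential 20%. → 20%.
Line D: silk → 15-1; nonwoven → 15-1-3; bleached → 15-1-3-4. Scheduled 21%. No special measure applies. → 21%.
Sum: 23% + 12% + 20% + 21% = 76%.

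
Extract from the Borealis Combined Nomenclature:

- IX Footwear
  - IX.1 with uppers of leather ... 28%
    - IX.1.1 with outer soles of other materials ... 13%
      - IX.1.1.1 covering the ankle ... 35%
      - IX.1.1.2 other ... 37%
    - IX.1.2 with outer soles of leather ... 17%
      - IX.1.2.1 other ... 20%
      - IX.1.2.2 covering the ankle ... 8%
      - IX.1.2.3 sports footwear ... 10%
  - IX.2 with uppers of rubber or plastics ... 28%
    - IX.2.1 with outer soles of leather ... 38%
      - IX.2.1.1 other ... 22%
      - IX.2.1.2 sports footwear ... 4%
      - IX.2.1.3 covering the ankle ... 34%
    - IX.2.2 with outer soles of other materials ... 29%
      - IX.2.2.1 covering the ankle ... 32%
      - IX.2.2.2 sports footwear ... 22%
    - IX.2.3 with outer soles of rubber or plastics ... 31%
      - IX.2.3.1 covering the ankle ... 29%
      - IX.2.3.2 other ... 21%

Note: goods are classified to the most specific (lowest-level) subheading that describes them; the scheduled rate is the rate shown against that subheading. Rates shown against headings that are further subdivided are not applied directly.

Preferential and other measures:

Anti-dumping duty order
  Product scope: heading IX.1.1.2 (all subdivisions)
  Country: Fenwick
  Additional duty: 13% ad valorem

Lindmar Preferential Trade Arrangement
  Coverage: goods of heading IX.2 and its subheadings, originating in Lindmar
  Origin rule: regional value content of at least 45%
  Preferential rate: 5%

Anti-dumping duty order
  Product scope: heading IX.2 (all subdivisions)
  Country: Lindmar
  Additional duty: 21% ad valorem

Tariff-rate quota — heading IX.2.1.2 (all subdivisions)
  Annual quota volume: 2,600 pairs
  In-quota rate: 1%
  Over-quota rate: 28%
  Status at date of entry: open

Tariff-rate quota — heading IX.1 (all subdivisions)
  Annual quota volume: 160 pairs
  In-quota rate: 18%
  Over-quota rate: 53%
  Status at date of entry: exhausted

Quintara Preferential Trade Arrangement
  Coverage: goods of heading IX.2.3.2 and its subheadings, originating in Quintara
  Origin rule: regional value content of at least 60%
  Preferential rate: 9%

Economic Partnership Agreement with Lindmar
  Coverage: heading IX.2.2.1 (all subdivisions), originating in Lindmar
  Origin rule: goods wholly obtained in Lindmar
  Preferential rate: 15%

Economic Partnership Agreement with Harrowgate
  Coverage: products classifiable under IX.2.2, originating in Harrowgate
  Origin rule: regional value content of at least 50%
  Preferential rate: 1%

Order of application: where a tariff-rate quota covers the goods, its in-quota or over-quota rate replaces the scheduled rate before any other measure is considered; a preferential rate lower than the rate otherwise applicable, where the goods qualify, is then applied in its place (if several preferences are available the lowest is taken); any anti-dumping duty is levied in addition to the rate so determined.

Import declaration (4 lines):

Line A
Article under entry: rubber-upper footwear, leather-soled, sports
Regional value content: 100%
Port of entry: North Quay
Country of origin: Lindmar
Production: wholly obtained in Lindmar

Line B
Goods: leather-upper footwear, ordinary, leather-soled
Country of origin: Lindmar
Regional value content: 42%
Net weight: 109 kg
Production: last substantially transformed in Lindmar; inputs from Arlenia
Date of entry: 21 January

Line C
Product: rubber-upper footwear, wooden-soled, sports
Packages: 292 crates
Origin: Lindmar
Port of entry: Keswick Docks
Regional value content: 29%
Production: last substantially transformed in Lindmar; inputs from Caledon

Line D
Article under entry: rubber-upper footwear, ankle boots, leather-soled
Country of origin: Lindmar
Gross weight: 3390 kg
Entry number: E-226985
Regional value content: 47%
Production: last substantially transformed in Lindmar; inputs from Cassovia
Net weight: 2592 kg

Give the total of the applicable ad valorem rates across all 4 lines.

Line A: rubber-upper → IX.2; leather-soled → IX.2.1; sports → IX.2.1.2. Scheduled 4%. quota on IX.2.1.2 open → in-quota 1%; Lindmar agreement on IX.2: RVC ≥ 45% → 5% available; Lindmar agreement on IX.2.2.1: IX.2.1.2 not covered; preference 5% not lower than 1% → no reduction; anti-dumping (Lindmar, IX.2): +21%; total 1% + 21% = 22%. → 22%.
Line B: leather-upper → IX.1; leather-soled → IX.1.2; ordinary → IX.1.2.1. Scheduled 20%. quota on IX.1 exhausted → over-quota 53%; Lindmar agreement on IX.2: IX.1.2.1 not covered; Lindmar agreement on IX.2.2.1: IX.1.2.1 not covered. → 53%.
Line C: rubber-upper → IX.2; wooden-soled → IX.2.2; sports → IX.2.2.2. Scheduled 22%. Lindmar agreement on IX.2: RVC < 45%; Lindmar agreement on IX.2.2.1: IX.2.2.2 not covered; anti-dumping (Lindmar, IX.2): +21%; total 22% + 21% = 43%. → 43%.
Line D: rubber-upper → IX.2; leather-soled → IX.2.1; ankle boots → IX.2.1.3. Scheduled 34%. Lindmar agreement on IX.2: RVC ≥ 45% → 5% available; Lindmar agreement on IX.2.2.1: IX.2.1.3 not covered; preferential 5%; anti-dumping (Lindmar, IX.2): +21%; total 5% + 21% = 26%. → 26%.
Sum: 22% + 53% + 43% + 26% = 144%.

144%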